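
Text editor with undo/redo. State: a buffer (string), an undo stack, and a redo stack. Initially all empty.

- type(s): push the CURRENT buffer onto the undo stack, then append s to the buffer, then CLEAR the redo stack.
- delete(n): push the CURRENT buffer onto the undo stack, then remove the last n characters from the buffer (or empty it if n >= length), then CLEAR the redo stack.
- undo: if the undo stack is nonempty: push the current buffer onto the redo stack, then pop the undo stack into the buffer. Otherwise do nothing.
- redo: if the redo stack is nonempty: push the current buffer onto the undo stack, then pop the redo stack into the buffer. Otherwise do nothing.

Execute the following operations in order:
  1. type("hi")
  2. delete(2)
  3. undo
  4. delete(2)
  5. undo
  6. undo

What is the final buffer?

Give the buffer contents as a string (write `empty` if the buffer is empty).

Answer: empty

Derivation:
After op 1 (type): buf='hi' undo_depth=1 redo_depth=0
After op 2 (delete): buf='(empty)' undo_depth=2 redo_depth=0
After op 3 (undo): buf='hi' undo_depth=1 redo_depth=1
After op 4 (delete): buf='(empty)' undo_depth=2 redo_depth=0
After op 5 (undo): buf='hi' undo_depth=1 redo_depth=1
After op 6 (undo): buf='(empty)' undo_depth=0 redo_depth=2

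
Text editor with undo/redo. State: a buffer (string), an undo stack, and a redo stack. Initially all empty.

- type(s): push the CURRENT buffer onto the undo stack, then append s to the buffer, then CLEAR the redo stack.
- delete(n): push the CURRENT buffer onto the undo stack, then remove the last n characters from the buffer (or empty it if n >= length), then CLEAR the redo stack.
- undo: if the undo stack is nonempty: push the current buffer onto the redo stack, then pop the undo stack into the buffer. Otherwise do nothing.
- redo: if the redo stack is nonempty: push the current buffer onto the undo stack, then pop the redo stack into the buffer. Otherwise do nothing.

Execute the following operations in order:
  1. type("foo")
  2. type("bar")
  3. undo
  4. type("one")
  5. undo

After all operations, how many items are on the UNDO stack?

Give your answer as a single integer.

Answer: 1

Derivation:
After op 1 (type): buf='foo' undo_depth=1 redo_depth=0
After op 2 (type): buf='foobar' undo_depth=2 redo_depth=0
After op 3 (undo): buf='foo' undo_depth=1 redo_depth=1
After op 4 (type): buf='fooone' undo_depth=2 redo_depth=0
After op 5 (undo): buf='foo' undo_depth=1 redo_depth=1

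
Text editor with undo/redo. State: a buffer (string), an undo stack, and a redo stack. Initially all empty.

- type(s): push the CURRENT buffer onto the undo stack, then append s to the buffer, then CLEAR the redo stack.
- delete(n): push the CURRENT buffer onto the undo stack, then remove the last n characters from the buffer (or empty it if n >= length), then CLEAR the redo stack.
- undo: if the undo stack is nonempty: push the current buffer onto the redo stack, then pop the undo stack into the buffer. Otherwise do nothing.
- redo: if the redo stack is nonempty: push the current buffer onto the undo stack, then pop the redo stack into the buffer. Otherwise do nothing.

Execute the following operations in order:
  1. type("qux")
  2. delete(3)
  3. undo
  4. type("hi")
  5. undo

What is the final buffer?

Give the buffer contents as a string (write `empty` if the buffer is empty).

Answer: qux

Derivation:
After op 1 (type): buf='qux' undo_depth=1 redo_depth=0
After op 2 (delete): buf='(empty)' undo_depth=2 redo_depth=0
After op 3 (undo): buf='qux' undo_depth=1 redo_depth=1
After op 4 (type): buf='quxhi' undo_depth=2 redo_depth=0
After op 5 (undo): buf='qux' undo_depth=1 redo_depth=1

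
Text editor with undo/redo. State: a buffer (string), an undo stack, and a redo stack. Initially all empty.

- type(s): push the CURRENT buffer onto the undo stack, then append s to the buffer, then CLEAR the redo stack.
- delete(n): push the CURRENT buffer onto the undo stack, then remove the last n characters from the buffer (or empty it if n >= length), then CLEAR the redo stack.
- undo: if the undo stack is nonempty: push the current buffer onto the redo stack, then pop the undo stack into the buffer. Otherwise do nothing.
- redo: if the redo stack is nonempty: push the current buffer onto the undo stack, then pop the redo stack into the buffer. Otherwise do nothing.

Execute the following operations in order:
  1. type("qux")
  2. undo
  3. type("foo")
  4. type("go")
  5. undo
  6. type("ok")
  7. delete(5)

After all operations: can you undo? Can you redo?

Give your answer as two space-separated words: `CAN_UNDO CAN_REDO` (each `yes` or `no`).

After op 1 (type): buf='qux' undo_depth=1 redo_depth=0
After op 2 (undo): buf='(empty)' undo_depth=0 redo_depth=1
After op 3 (type): buf='foo' undo_depth=1 redo_depth=0
After op 4 (type): buf='foogo' undo_depth=2 redo_depth=0
After op 5 (undo): buf='foo' undo_depth=1 redo_depth=1
After op 6 (type): buf='foook' undo_depth=2 redo_depth=0
After op 7 (delete): buf='(empty)' undo_depth=3 redo_depth=0

Answer: yes no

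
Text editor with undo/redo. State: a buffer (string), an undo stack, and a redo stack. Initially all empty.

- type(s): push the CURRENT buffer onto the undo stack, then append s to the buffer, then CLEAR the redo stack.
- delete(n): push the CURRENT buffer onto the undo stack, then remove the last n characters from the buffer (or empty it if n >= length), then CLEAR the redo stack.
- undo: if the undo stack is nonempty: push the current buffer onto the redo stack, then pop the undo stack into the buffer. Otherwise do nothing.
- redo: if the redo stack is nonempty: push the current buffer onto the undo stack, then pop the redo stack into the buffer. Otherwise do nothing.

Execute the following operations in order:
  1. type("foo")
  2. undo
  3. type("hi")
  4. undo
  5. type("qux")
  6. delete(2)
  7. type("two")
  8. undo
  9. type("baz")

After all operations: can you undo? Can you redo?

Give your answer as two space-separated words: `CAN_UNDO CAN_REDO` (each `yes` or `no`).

Answer: yes no

Derivation:
After op 1 (type): buf='foo' undo_depth=1 redo_depth=0
After op 2 (undo): buf='(empty)' undo_depth=0 redo_depth=1
After op 3 (type): buf='hi' undo_depth=1 redo_depth=0
After op 4 (undo): buf='(empty)' undo_depth=0 redo_depth=1
After op 5 (type): buf='qux' undo_depth=1 redo_depth=0
After op 6 (delete): buf='q' undo_depth=2 redo_depth=0
After op 7 (type): buf='qtwo' undo_depth=3 redo_depth=0
After op 8 (undo): buf='q' undo_depth=2 redo_depth=1
After op 9 (type): buf='qbaz' undo_depth=3 redo_depth=0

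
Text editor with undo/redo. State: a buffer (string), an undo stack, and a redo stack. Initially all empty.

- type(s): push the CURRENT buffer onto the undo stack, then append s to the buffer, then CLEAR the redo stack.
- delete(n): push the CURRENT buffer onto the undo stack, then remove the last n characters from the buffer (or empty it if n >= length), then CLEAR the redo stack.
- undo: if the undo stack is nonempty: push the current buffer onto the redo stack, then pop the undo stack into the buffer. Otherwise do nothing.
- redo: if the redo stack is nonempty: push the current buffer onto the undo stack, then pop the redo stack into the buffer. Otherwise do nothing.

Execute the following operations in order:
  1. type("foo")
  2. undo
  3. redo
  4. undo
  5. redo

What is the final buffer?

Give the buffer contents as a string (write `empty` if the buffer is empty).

Answer: foo

Derivation:
After op 1 (type): buf='foo' undo_depth=1 redo_depth=0
After op 2 (undo): buf='(empty)' undo_depth=0 redo_depth=1
After op 3 (redo): buf='foo' undo_depth=1 redo_depth=0
After op 4 (undo): buf='(empty)' undo_depth=0 redo_depth=1
After op 5 (redo): buf='foo' undo_depth=1 redo_depth=0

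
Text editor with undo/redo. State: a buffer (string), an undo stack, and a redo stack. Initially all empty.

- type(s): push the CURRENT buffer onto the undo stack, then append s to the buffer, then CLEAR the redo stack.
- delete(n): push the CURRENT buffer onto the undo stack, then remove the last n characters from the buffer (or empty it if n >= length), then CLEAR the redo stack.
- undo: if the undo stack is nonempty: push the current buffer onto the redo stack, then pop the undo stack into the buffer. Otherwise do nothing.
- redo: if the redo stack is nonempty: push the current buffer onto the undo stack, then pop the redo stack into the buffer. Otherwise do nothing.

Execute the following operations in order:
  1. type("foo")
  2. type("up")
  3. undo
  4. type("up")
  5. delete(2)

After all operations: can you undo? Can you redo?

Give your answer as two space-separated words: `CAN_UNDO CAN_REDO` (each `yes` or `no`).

After op 1 (type): buf='foo' undo_depth=1 redo_depth=0
After op 2 (type): buf='fooup' undo_depth=2 redo_depth=0
After op 3 (undo): buf='foo' undo_depth=1 redo_depth=1
After op 4 (type): buf='fooup' undo_depth=2 redo_depth=0
After op 5 (delete): buf='foo' undo_depth=3 redo_depth=0

Answer: yes no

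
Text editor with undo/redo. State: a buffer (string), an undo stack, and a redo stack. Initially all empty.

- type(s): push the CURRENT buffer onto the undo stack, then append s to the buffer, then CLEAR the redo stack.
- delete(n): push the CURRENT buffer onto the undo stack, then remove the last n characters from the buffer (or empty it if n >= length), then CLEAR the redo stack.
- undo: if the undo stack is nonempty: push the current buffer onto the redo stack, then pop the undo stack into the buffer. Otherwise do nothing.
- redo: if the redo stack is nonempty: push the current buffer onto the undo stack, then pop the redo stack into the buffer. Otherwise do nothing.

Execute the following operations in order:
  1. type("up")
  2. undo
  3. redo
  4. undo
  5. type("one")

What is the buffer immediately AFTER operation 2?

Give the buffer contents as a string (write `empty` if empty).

Answer: empty

Derivation:
After op 1 (type): buf='up' undo_depth=1 redo_depth=0
After op 2 (undo): buf='(empty)' undo_depth=0 redo_depth=1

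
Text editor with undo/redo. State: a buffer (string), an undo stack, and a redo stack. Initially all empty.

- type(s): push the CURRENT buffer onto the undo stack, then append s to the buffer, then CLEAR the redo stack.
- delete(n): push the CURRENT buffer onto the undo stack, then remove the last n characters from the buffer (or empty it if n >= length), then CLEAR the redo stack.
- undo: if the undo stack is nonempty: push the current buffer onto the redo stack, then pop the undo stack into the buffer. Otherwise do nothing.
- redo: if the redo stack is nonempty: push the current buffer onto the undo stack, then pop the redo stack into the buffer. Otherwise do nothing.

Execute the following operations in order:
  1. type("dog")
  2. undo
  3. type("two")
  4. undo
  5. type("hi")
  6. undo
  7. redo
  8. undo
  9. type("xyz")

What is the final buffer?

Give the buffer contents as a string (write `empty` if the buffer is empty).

Answer: xyz

Derivation:
After op 1 (type): buf='dog' undo_depth=1 redo_depth=0
After op 2 (undo): buf='(empty)' undo_depth=0 redo_depth=1
After op 3 (type): buf='two' undo_depth=1 redo_depth=0
After op 4 (undo): buf='(empty)' undo_depth=0 redo_depth=1
After op 5 (type): buf='hi' undo_depth=1 redo_depth=0
After op 6 (undo): buf='(empty)' undo_depth=0 redo_depth=1
After op 7 (redo): buf='hi' undo_depth=1 redo_depth=0
After op 8 (undo): buf='(empty)' undo_depth=0 redo_depth=1
After op 9 (type): buf='xyz' undo_depth=1 redo_depth=0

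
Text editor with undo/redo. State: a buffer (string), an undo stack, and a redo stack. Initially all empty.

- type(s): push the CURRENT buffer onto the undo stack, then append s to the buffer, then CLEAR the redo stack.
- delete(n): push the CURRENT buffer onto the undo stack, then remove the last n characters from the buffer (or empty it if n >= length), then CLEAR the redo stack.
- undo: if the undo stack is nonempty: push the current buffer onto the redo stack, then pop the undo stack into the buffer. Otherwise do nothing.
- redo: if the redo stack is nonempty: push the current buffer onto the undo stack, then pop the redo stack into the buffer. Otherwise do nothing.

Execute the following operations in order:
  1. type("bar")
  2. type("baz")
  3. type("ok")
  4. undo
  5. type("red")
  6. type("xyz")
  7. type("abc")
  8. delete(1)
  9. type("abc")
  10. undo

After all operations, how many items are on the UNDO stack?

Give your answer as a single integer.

Answer: 6

Derivation:
After op 1 (type): buf='bar' undo_depth=1 redo_depth=0
After op 2 (type): buf='barbaz' undo_depth=2 redo_depth=0
After op 3 (type): buf='barbazok' undo_depth=3 redo_depth=0
After op 4 (undo): buf='barbaz' undo_depth=2 redo_depth=1
After op 5 (type): buf='barbazred' undo_depth=3 redo_depth=0
After op 6 (type): buf='barbazredxyz' undo_depth=4 redo_depth=0
After op 7 (type): buf='barbazredxyzabc' undo_depth=5 redo_depth=0
After op 8 (delete): buf='barbazredxyzab' undo_depth=6 redo_depth=0
After op 9 (type): buf='barbazredxyzababc' undo_depth=7 redo_depth=0
After op 10 (undo): buf='barbazredxyzab' undo_depth=6 redo_depth=1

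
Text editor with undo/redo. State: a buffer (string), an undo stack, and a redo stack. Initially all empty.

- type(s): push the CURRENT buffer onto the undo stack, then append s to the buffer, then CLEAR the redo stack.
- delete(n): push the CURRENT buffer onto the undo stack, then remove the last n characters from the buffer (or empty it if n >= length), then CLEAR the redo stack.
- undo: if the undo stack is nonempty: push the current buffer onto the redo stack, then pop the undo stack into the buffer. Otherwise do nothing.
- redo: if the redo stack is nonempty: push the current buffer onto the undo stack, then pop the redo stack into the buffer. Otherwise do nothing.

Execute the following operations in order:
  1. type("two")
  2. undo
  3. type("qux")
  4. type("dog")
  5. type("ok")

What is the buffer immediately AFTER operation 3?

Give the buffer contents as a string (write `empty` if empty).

After op 1 (type): buf='two' undo_depth=1 redo_depth=0
After op 2 (undo): buf='(empty)' undo_depth=0 redo_depth=1
After op 3 (type): buf='qux' undo_depth=1 redo_depth=0

Answer: qux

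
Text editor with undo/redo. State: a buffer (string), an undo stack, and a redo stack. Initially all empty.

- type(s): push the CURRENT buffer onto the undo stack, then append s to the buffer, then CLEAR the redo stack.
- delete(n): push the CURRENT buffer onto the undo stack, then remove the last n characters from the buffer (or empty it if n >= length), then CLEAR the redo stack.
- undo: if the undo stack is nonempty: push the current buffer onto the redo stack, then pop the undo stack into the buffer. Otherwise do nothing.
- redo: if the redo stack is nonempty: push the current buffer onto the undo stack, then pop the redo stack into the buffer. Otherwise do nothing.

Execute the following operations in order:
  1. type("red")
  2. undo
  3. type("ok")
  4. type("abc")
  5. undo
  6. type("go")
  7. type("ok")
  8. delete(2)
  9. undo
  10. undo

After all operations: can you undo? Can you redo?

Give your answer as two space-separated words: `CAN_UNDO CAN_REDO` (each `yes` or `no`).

Answer: yes yes

Derivation:
After op 1 (type): buf='red' undo_depth=1 redo_depth=0
After op 2 (undo): buf='(empty)' undo_depth=0 redo_depth=1
After op 3 (type): buf='ok' undo_depth=1 redo_depth=0
After op 4 (type): buf='okabc' undo_depth=2 redo_depth=0
After op 5 (undo): buf='ok' undo_depth=1 redo_depth=1
After op 6 (type): buf='okgo' undo_depth=2 redo_depth=0
After op 7 (type): buf='okgook' undo_depth=3 redo_depth=0
After op 8 (delete): buf='okgo' undo_depth=4 redo_depth=0
After op 9 (undo): buf='okgook' undo_depth=3 redo_depth=1
After op 10 (undo): buf='okgo' undo_depth=2 redo_depth=2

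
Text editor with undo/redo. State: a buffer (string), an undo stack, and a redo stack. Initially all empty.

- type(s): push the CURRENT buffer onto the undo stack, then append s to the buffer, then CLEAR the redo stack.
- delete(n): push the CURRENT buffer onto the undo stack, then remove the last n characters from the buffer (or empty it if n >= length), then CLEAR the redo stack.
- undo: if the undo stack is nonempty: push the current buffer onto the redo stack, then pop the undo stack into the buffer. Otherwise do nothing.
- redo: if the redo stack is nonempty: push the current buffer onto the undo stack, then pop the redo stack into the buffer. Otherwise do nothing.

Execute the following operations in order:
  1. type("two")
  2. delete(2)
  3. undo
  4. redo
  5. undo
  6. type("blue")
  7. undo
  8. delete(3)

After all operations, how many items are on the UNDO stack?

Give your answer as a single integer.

After op 1 (type): buf='two' undo_depth=1 redo_depth=0
After op 2 (delete): buf='t' undo_depth=2 redo_depth=0
After op 3 (undo): buf='two' undo_depth=1 redo_depth=1
After op 4 (redo): buf='t' undo_depth=2 redo_depth=0
After op 5 (undo): buf='two' undo_depth=1 redo_depth=1
After op 6 (type): buf='twoblue' undo_depth=2 redo_depth=0
After op 7 (undo): buf='two' undo_depth=1 redo_depth=1
After op 8 (delete): buf='(empty)' undo_depth=2 redo_depth=0

Answer: 2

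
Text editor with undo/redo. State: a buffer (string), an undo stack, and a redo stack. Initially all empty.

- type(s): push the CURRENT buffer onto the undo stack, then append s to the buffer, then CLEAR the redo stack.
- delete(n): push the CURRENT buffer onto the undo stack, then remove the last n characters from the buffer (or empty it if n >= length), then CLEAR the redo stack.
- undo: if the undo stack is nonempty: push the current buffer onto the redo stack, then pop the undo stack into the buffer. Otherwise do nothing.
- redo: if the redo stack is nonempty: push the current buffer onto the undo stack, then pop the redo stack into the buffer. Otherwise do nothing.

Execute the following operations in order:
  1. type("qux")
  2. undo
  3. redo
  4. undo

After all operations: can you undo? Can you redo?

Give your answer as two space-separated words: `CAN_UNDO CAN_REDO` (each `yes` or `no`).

Answer: no yes

Derivation:
After op 1 (type): buf='qux' undo_depth=1 redo_depth=0
After op 2 (undo): buf='(empty)' undo_depth=0 redo_depth=1
After op 3 (redo): buf='qux' undo_depth=1 redo_depth=0
After op 4 (undo): buf='(empty)' undo_depth=0 redo_depth=1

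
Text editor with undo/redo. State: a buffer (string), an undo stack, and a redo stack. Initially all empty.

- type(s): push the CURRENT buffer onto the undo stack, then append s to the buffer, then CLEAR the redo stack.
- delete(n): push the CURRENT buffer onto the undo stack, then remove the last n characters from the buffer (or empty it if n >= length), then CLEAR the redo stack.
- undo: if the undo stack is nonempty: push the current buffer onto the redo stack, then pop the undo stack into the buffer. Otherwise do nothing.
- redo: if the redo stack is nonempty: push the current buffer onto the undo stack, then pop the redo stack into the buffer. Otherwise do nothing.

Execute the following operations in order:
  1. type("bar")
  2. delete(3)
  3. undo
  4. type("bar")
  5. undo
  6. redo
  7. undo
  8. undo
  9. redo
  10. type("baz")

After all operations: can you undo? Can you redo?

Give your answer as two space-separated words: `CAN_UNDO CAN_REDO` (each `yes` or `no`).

After op 1 (type): buf='bar' undo_depth=1 redo_depth=0
After op 2 (delete): buf='(empty)' undo_depth=2 redo_depth=0
After op 3 (undo): buf='bar' undo_depth=1 redo_depth=1
After op 4 (type): buf='barbar' undo_depth=2 redo_depth=0
After op 5 (undo): buf='bar' undo_depth=1 redo_depth=1
After op 6 (redo): buf='barbar' undo_depth=2 redo_depth=0
After op 7 (undo): buf='bar' undo_depth=1 redo_depth=1
After op 8 (undo): buf='(empty)' undo_depth=0 redo_depth=2
After op 9 (redo): buf='bar' undo_depth=1 redo_depth=1
After op 10 (type): buf='barbaz' undo_depth=2 redo_depth=0

Answer: yes no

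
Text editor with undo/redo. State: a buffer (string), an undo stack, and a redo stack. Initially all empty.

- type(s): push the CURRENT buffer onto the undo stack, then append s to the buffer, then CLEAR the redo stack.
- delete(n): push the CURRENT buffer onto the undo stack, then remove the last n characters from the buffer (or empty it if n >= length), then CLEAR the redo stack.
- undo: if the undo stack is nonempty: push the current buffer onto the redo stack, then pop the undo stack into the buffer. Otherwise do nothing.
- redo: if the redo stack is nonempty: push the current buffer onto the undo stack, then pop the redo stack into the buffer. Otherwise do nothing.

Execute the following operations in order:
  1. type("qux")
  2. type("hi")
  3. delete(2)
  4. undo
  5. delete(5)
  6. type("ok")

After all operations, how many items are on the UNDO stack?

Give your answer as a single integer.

After op 1 (type): buf='qux' undo_depth=1 redo_depth=0
After op 2 (type): buf='quxhi' undo_depth=2 redo_depth=0
After op 3 (delete): buf='qux' undo_depth=3 redo_depth=0
After op 4 (undo): buf='quxhi' undo_depth=2 redo_depth=1
After op 5 (delete): buf='(empty)' undo_depth=3 redo_depth=0
After op 6 (type): buf='ok' undo_depth=4 redo_depth=0

Answer: 4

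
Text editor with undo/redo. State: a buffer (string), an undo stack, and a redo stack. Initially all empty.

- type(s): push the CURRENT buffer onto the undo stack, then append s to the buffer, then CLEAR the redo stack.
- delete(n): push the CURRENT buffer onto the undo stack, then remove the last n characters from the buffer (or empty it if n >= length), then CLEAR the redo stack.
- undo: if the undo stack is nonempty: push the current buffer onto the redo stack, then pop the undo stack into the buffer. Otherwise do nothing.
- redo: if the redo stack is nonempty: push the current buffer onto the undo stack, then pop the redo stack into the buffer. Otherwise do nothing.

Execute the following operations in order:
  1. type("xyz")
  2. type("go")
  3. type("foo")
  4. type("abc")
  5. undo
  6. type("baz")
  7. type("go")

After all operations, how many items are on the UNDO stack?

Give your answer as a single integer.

After op 1 (type): buf='xyz' undo_depth=1 redo_depth=0
After op 2 (type): buf='xyzgo' undo_depth=2 redo_depth=0
After op 3 (type): buf='xyzgofoo' undo_depth=3 redo_depth=0
After op 4 (type): buf='xyzgofooabc' undo_depth=4 redo_depth=0
After op 5 (undo): buf='xyzgofoo' undo_depth=3 redo_depth=1
After op 6 (type): buf='xyzgofoobaz' undo_depth=4 redo_depth=0
After op 7 (type): buf='xyzgofoobazgo' undo_depth=5 redo_depth=0

Answer: 5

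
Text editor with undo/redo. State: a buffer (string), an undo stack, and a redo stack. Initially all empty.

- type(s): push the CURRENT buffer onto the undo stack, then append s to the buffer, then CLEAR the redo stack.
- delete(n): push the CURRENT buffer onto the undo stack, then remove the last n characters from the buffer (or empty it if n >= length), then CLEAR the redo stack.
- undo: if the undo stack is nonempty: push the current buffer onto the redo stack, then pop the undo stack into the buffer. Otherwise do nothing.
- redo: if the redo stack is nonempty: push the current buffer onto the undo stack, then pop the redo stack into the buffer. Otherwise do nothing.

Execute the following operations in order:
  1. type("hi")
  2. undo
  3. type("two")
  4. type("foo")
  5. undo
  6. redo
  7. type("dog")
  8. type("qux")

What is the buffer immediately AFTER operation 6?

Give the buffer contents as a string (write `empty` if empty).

Answer: twofoo

Derivation:
After op 1 (type): buf='hi' undo_depth=1 redo_depth=0
After op 2 (undo): buf='(empty)' undo_depth=0 redo_depth=1
After op 3 (type): buf='two' undo_depth=1 redo_depth=0
After op 4 (type): buf='twofoo' undo_depth=2 redo_depth=0
After op 5 (undo): buf='two' undo_depth=1 redo_depth=1
After op 6 (redo): buf='twofoo' undo_depth=2 redo_depth=0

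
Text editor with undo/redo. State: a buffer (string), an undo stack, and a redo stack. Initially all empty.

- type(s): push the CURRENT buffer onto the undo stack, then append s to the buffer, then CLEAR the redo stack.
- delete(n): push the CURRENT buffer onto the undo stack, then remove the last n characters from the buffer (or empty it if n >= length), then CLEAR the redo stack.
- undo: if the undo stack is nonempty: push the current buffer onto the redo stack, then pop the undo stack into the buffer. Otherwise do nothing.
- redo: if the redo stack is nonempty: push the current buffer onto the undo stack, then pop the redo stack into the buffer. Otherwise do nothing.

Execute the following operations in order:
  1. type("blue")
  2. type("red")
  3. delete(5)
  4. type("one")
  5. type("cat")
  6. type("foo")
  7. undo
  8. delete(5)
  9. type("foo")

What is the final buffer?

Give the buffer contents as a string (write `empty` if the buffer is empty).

Answer: blofoo

Derivation:
After op 1 (type): buf='blue' undo_depth=1 redo_depth=0
After op 2 (type): buf='bluered' undo_depth=2 redo_depth=0
After op 3 (delete): buf='bl' undo_depth=3 redo_depth=0
After op 4 (type): buf='blone' undo_depth=4 redo_depth=0
After op 5 (type): buf='blonecat' undo_depth=5 redo_depth=0
After op 6 (type): buf='blonecatfoo' undo_depth=6 redo_depth=0
After op 7 (undo): buf='blonecat' undo_depth=5 redo_depth=1
After op 8 (delete): buf='blo' undo_depth=6 redo_depth=0
After op 9 (type): buf='blofoo' undo_depth=7 redo_depth=0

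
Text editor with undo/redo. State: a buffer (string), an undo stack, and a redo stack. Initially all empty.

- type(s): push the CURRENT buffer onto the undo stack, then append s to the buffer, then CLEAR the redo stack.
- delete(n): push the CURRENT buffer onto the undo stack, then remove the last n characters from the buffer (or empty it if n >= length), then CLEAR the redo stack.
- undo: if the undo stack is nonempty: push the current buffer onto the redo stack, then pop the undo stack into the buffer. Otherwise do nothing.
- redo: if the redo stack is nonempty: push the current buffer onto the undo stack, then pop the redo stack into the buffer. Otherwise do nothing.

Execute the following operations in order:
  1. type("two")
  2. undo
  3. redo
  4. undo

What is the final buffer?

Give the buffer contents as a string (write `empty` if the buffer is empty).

Answer: empty

Derivation:
After op 1 (type): buf='two' undo_depth=1 redo_depth=0
After op 2 (undo): buf='(empty)' undo_depth=0 redo_depth=1
After op 3 (redo): buf='two' undo_depth=1 redo_depth=0
After op 4 (undo): buf='(empty)' undo_depth=0 redo_depth=1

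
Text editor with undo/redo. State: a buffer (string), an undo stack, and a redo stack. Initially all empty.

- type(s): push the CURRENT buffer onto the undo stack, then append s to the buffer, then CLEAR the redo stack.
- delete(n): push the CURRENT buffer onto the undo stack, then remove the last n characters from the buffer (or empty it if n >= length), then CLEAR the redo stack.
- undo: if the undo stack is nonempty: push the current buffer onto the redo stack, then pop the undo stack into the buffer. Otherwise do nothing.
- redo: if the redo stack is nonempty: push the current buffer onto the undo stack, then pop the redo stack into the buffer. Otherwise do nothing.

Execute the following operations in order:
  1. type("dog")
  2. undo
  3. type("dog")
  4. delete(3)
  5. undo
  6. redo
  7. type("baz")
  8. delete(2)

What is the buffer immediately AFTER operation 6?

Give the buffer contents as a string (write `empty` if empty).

After op 1 (type): buf='dog' undo_depth=1 redo_depth=0
After op 2 (undo): buf='(empty)' undo_depth=0 redo_depth=1
After op 3 (type): buf='dog' undo_depth=1 redo_depth=0
After op 4 (delete): buf='(empty)' undo_depth=2 redo_depth=0
After op 5 (undo): buf='dog' undo_depth=1 redo_depth=1
After op 6 (redo): buf='(empty)' undo_depth=2 redo_depth=0

Answer: empty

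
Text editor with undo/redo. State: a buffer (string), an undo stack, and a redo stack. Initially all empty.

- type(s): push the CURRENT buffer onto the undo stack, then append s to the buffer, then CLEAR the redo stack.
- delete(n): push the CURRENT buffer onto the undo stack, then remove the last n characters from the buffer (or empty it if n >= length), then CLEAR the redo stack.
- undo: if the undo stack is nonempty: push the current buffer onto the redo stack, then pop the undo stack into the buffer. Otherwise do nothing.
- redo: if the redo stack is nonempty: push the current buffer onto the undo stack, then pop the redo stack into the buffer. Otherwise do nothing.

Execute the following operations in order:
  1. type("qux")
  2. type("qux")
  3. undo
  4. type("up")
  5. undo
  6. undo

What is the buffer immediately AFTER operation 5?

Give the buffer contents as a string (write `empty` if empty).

After op 1 (type): buf='qux' undo_depth=1 redo_depth=0
After op 2 (type): buf='quxqux' undo_depth=2 redo_depth=0
After op 3 (undo): buf='qux' undo_depth=1 redo_depth=1
After op 4 (type): buf='quxup' undo_depth=2 redo_depth=0
After op 5 (undo): buf='qux' undo_depth=1 redo_depth=1

Answer: qux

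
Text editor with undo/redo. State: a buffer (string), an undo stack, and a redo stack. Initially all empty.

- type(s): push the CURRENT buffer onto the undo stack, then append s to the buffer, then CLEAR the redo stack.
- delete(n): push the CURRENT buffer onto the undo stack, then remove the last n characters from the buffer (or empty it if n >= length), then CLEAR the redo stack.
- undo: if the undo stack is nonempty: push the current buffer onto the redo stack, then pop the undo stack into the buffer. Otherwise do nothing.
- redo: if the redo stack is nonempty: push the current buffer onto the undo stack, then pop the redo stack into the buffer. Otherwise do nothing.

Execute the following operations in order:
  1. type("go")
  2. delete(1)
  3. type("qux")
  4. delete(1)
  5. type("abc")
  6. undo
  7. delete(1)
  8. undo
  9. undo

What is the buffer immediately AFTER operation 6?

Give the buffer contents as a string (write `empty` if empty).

Answer: gqu

Derivation:
After op 1 (type): buf='go' undo_depth=1 redo_depth=0
After op 2 (delete): buf='g' undo_depth=2 redo_depth=0
After op 3 (type): buf='gqux' undo_depth=3 redo_depth=0
After op 4 (delete): buf='gqu' undo_depth=4 redo_depth=0
After op 5 (type): buf='gquabc' undo_depth=5 redo_depth=0
After op 6 (undo): buf='gqu' undo_depth=4 redo_depth=1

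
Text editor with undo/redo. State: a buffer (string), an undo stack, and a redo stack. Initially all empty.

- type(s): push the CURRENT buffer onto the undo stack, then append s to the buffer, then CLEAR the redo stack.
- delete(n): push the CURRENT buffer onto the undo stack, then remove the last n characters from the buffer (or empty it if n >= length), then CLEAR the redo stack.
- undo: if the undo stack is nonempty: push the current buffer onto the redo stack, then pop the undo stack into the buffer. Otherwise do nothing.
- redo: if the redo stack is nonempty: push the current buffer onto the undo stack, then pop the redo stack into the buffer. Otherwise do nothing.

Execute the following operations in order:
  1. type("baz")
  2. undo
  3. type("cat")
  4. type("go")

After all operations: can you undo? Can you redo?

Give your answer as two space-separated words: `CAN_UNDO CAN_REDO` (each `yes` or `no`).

After op 1 (type): buf='baz' undo_depth=1 redo_depth=0
After op 2 (undo): buf='(empty)' undo_depth=0 redo_depth=1
After op 3 (type): buf='cat' undo_depth=1 redo_depth=0
After op 4 (type): buf='catgo' undo_depth=2 redo_depth=0

Answer: yes no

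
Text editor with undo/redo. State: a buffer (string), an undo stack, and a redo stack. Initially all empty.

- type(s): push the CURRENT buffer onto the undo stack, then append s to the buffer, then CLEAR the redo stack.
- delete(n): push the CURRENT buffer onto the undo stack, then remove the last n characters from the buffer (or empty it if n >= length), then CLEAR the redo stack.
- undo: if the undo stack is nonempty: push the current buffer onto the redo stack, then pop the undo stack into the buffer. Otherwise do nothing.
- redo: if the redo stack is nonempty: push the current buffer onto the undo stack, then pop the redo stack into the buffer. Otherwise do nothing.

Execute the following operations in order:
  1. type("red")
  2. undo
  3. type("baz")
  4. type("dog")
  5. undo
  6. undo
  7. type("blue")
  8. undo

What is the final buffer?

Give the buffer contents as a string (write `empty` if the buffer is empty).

Answer: empty

Derivation:
After op 1 (type): buf='red' undo_depth=1 redo_depth=0
After op 2 (undo): buf='(empty)' undo_depth=0 redo_depth=1
After op 3 (type): buf='baz' undo_depth=1 redo_depth=0
After op 4 (type): buf='bazdog' undo_depth=2 redo_depth=0
After op 5 (undo): buf='baz' undo_depth=1 redo_depth=1
After op 6 (undo): buf='(empty)' undo_depth=0 redo_depth=2
After op 7 (type): buf='blue' undo_depth=1 redo_depth=0
After op 8 (undo): buf='(empty)' undo_depth=0 redo_depth=1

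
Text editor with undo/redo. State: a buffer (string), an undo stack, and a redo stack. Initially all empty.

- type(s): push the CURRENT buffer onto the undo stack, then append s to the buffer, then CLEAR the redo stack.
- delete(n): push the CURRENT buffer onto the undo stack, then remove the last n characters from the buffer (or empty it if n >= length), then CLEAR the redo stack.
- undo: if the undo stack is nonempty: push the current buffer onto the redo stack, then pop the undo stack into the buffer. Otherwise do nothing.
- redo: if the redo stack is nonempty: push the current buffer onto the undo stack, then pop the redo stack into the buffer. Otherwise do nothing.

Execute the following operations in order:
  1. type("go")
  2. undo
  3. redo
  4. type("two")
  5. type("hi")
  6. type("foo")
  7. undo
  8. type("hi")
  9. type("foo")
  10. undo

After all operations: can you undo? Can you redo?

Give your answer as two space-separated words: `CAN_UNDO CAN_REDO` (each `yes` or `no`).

Answer: yes yes

Derivation:
After op 1 (type): buf='go' undo_depth=1 redo_depth=0
After op 2 (undo): buf='(empty)' undo_depth=0 redo_depth=1
After op 3 (redo): buf='go' undo_depth=1 redo_depth=0
After op 4 (type): buf='gotwo' undo_depth=2 redo_depth=0
After op 5 (type): buf='gotwohi' undo_depth=3 redo_depth=0
After op 6 (type): buf='gotwohifoo' undo_depth=4 redo_depth=0
After op 7 (undo): buf='gotwohi' undo_depth=3 redo_depth=1
After op 8 (type): buf='gotwohihi' undo_depth=4 redo_depth=0
After op 9 (type): buf='gotwohihifoo' undo_depth=5 redo_depth=0
After op 10 (undo): buf='gotwohihi' undo_depth=4 redo_depth=1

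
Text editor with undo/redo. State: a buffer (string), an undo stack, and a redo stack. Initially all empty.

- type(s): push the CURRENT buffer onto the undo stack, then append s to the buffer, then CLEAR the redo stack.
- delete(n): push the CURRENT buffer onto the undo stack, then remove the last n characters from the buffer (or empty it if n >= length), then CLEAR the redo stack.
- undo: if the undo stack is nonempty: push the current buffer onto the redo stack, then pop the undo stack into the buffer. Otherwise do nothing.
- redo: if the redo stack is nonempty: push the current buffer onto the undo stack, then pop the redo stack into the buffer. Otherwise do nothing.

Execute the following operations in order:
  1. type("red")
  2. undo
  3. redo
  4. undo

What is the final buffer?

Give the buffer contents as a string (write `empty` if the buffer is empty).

After op 1 (type): buf='red' undo_depth=1 redo_depth=0
After op 2 (undo): buf='(empty)' undo_depth=0 redo_depth=1
After op 3 (redo): buf='red' undo_depth=1 redo_depth=0
After op 4 (undo): buf='(empty)' undo_depth=0 redo_depth=1

Answer: empty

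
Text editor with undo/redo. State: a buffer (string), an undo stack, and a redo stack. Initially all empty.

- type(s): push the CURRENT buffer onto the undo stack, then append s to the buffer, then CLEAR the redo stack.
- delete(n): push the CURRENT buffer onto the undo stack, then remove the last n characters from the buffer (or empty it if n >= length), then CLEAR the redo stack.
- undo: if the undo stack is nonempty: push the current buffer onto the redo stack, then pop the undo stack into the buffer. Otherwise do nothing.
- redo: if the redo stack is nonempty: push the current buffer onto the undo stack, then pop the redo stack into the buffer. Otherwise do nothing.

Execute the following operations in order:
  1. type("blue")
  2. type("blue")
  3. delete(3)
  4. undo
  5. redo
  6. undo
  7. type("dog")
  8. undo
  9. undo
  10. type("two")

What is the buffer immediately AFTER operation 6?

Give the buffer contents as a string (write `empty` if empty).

Answer: blueblue

Derivation:
After op 1 (type): buf='blue' undo_depth=1 redo_depth=0
After op 2 (type): buf='blueblue' undo_depth=2 redo_depth=0
After op 3 (delete): buf='blueb' undo_depth=3 redo_depth=0
After op 4 (undo): buf='blueblue' undo_depth=2 redo_depth=1
After op 5 (redo): buf='blueb' undo_depth=3 redo_depth=0
After op 6 (undo): buf='blueblue' undo_depth=2 redo_depth=1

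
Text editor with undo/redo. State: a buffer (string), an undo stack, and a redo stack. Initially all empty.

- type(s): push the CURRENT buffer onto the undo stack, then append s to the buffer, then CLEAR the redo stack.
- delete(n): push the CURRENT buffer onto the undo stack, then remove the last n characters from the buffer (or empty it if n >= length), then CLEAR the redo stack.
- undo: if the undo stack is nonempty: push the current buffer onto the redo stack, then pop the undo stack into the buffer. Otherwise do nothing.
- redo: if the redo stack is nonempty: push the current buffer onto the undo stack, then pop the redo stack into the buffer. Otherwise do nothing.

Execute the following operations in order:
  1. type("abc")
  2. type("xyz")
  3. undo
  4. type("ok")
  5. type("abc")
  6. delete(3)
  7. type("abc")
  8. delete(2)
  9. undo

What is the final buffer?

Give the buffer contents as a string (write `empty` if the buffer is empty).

Answer: abcokabc

Derivation:
After op 1 (type): buf='abc' undo_depth=1 redo_depth=0
After op 2 (type): buf='abcxyz' undo_depth=2 redo_depth=0
After op 3 (undo): buf='abc' undo_depth=1 redo_depth=1
After op 4 (type): buf='abcok' undo_depth=2 redo_depth=0
After op 5 (type): buf='abcokabc' undo_depth=3 redo_depth=0
After op 6 (delete): buf='abcok' undo_depth=4 redo_depth=0
After op 7 (type): buf='abcokabc' undo_depth=5 redo_depth=0
After op 8 (delete): buf='abcoka' undo_depth=6 redo_depth=0
After op 9 (undo): buf='abcokabc' undo_depth=5 redo_depth=1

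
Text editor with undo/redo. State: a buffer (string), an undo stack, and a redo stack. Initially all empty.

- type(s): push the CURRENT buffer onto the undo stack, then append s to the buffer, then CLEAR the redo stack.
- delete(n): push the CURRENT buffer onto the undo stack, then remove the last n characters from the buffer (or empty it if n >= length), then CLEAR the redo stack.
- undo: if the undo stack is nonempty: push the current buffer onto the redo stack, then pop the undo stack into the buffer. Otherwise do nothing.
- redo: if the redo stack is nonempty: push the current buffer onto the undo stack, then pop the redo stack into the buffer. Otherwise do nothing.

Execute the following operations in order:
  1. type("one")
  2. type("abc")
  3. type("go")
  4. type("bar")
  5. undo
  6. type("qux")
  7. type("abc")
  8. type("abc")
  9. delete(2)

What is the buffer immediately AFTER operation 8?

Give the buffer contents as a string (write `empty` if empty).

After op 1 (type): buf='one' undo_depth=1 redo_depth=0
After op 2 (type): buf='oneabc' undo_depth=2 redo_depth=0
After op 3 (type): buf='oneabcgo' undo_depth=3 redo_depth=0
After op 4 (type): buf='oneabcgobar' undo_depth=4 redo_depth=0
After op 5 (undo): buf='oneabcgo' undo_depth=3 redo_depth=1
After op 6 (type): buf='oneabcgoqux' undo_depth=4 redo_depth=0
After op 7 (type): buf='oneabcgoquxabc' undo_depth=5 redo_depth=0
After op 8 (type): buf='oneabcgoquxabcabc' undo_depth=6 redo_depth=0

Answer: oneabcgoquxabcabc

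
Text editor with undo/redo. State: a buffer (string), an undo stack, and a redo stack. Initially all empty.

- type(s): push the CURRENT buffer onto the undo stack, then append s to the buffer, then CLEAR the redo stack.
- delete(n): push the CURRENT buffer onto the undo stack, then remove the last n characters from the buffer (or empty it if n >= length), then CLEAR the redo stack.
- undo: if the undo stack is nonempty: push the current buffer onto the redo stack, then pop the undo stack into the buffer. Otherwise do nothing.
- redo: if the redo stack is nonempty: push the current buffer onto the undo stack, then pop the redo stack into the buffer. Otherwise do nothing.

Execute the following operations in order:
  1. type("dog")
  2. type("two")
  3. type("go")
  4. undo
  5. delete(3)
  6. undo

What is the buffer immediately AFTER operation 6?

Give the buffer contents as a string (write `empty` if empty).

Answer: dogtwo

Derivation:
After op 1 (type): buf='dog' undo_depth=1 redo_depth=0
After op 2 (type): buf='dogtwo' undo_depth=2 redo_depth=0
After op 3 (type): buf='dogtwogo' undo_depth=3 redo_depth=0
After op 4 (undo): buf='dogtwo' undo_depth=2 redo_depth=1
After op 5 (delete): buf='dog' undo_depth=3 redo_depth=0
After op 6 (undo): buf='dogtwo' undo_depth=2 redo_depth=1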